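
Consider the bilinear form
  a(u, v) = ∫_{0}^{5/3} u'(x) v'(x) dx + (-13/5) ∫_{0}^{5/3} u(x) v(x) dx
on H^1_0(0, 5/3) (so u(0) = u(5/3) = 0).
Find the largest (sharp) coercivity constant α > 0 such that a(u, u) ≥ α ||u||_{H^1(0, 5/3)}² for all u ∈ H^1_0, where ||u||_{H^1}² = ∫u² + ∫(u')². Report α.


α = (-65 + 9*π^2)/(25 + 9*π^2)

Coercivity of a(·,·) on H^1_0(0, 5/3) means a(u, u) ≥ α ||u||_{H^1}² for every u ∈ H^1_0.
The interval has length L = 5/3, and Poincaré/coercivity depend only on L. Here a(u, u) = ∫(u')² + (-13/5)·∫u².
Here c = -13/5 < 0 with |c| < (π/L)² = 9*π^2/25, so coercivity still holds. The condition a(u,u) ≥ α||u||_{H^1}² reads (1−α)∫(u')² ≥ (α−c)∫u². Any admissible α is ≤ 1 (rapidly oscillating u have ∫u²/∫(u')² → 0), and α = 1 would force 0 ≥ (1−c)∫u², impossible since c < 1; so 1−α > 0. By the sharp Poincaré inequality on H^1_0 of an interval of length L, ∫(u')² ≥ (π/L)²∫u² with equality for the first sine mode sin(π(x−x₀)/L) (x₀ the left endpoint), so the inequality holds for all u iff (1−α)(π/L)² ≥ α − c, i.e. α ≤ ((π/L)² + c)/((π/L)² + 1) = (1 + c(L/π)²)/(1 + (L/π)²). (Direct route, valid since c ≤ 0: Poincaré gives c∫u² ≥ c(L/π)²∫(u')², so a(u,u) ≥ (1 + c(L/π)²)∫(u')², while ||u||_{H^1}² ≤ (1 + (L/π)²)∫(u')²; dividing yields the same α.) With (π/L)² = 9*π^2/25 and c = -13/5, the largest admissible constant is α = ((π/L)² + c)/((π/L)² + 1).
Simplifying, α = (-65 + 9*π^2)/(25 + 9*π^2).


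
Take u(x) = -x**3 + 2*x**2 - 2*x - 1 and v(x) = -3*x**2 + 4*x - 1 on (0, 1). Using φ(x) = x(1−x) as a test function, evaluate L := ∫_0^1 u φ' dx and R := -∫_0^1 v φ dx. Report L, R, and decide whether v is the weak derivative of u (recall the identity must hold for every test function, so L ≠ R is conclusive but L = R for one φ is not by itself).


LHS = 3/20, RHS = -1/60. No, v is not the weak derivative of u.

u(x) = -x**3 + 2*x**2 - 2*x - 1, classical derivative u'(x) = -3*x**2 + 4*x - 2.
φ(x) = x(1−x), so φ'(x) = 1 - 2*x.
Note φ(0) = φ(1) = 0, so the boundary term u·φ vanishes.
LHS = ∫_0^1 u(x) φ'(x) dx = ∫_0^1 (2*x^4 - 5*x^3 + 6*x^2 - 1) dx. Term by term:
  ∫_0^1 2*x^4 dx = 2/5;  ∫_0^1 -5*x^3 dx = -5/4;  ∫_0^1 6*x^2 dx = 2;
  ∫_0^1 -1 dx = -1.
Sum: 2/5 − 5/4 + 2 − 1 = 3/20.
So LHS = 3/20.
∫_0^1 v(x) φ(x) dx = ∫_0^1 (3*x^4 - 7*x^3 + 5*x^2 - x) dx. Term by term:
  ∫_0^1 3*x^4 dx = 3/5;  ∫_0^1 -7*x^3 dx = -7/4;  ∫_0^1 5*x^2 dx = 5/3;
  ∫_0^1 -x dx = -1/2.
Sum: 3/5 − 7/4 + 5/3 − 1/2 = 1/60.
So RHS = -∫_0^1 v(x) φ(x) dx = -1/60.
LHS − RHS = 1/6 ≠ 0, so the identity fails.
(For a valid weak derivative the identity must hold for EVERY test function, in particular this one. The failure shows v is NOT the weak derivative of u.)
Correct weak derivative would be u'(x) = -3*x**2 + 4*x - 2.


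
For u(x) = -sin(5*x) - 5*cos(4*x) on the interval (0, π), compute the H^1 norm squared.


||u||_{H^1(0,π)}^2 = 1700/9 + 451*π/2

u'(x) = 20*sin(4*x) - 5*cos(5*x).
Expand u² and (u')² and integrate term by term on (0, π), using: for integers n ≥ 1, ∫_0^π sin²(nx) dx = ∫_0^π cos²(nx) dx = π/2; for n ≠ n', ∫_0^π sin(nx)sin(n'x) dx = ∫_0^π cos(nx)cos(n'x) dx = 0; and by product-to-sum, ∫_0^π sin(nx)cos(n'x) dx = ½∫_0^π [sin((n+n')x) + sin((n−n')x)] dx, which is 0 when n+n' is even and 2n/(n²−n'²) when n+n' is odd (it need not vanish on (0, π)).
  u² squared terms: (-1)²·∫sin(5x)² dx = 1·π/2 = π/2;  (-5)²·∫cos(4x)² dx = 25·π/2 = 25*π/2.
  u² cross terms: 2·(-1)·(-5)·∫sin(5x)·cos(4x) dx = 10·(10/9) = 100/9.
  So ∫_0^π u² dx = π/2 + 25*π/2 + 100/9 = 100/9 + 13*π.
  (u')² squared terms: (-5)²·∫cos(5x)² dx = 25·π/2 = 25*π/2;  (20)²·∫sin(4x)² dx = 400·π/2 = 200*π.
  (u')² cross terms: 2·(-5)·(20)·∫cos(5x)·sin(4x) dx = -200·(-8/9) = 1600/9.
  So ∫_0^π (u')² dx = 25*π/2 + 200*π + 1600/9 = 1600/9 + 425*π/2.
||u||_{H^1}^2 = (100/9 + 13*π) + (1600/9 + 425*π/2) = 1700/9 + 451*π/2.


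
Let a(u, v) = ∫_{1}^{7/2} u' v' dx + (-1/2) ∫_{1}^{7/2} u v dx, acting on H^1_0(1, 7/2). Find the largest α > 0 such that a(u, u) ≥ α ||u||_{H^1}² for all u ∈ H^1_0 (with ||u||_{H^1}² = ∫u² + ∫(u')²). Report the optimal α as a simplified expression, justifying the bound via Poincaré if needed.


α = (-25 + 8*π^2)/(2*(25 + 4*π^2))

Coercivity of a(·,·) on H^1_0(1, 7/2) means a(u, u) ≥ α ||u||_{H^1}² for every u ∈ H^1_0.
The interval has length L = 5/2, and Poincaré/coercivity depend only on L. Here a(u, u) = ∫(u')² + (-1/2)·∫u².
Here c = -1/2 < 0 with |c| < (π/L)² = 4*π^2/25, so coercivity still holds. The condition a(u,u) ≥ α||u||_{H^1}² reads (1−α)∫(u')² ≥ (α−c)∫u². Any admissible α is ≤ 1 (rapidly oscillating u have ∫u²/∫(u')² → 0), and α = 1 would force 0 ≥ (1−c)∫u², impossible since c < 1; so 1−α > 0. By the sharp Poincaré inequality on H^1_0 of an interval of length L, ∫(u')² ≥ (π/L)²∫u² with equality for the first sine mode sin(π(x−x₀)/L) (x₀ the left endpoint), so the inequality holds for all u iff (1−α)(π/L)² ≥ α − c, i.e. α ≤ ((π/L)² + c)/((π/L)² + 1) = (1 + c(L/π)²)/(1 + (L/π)²). (Direct route, valid since c ≤ 0: Poincaré gives c∫u² ≥ c(L/π)²∫(u')², so a(u,u) ≥ (1 + c(L/π)²)∫(u')², while ||u||_{H^1}² ≤ (1 + (L/π)²)∫(u')²; dividing yields the same α.) With (π/L)² = 4*π^2/25 and c = -1/2, the largest admissible constant is α = ((π/L)² + c)/((π/L)² + 1).
Simplifying, α = (-25 + 8*π^2)/(2*(25 + 4*π^2)).


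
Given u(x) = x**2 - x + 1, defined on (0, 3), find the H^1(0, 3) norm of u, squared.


||u||_{H^1}^2 = 501/10

The H^1 norm (squared) on an interval (0, L) is
  ||u||_{H^1}^2 = ∫_0^L u(x)^2 dx + ∫_0^L u'(x)^2 dx.
Compute u'(x) = 2*x - 1.
Then u(x)^2 = x**4 - 2*x**3 + 3*x**2 - 2*x + 1 and u'(x)^2 = 4*x**2 - 4*x + 1.
Integrate each monomial from 0 to 3 using ∫_0^3 c·x^n dx = c·3^(n+1)/(n+1):
  ∫_0^3 u(x)^2 dx = ∫_0^3 (x^4 - 2*x^3 + 3*x^2 - 2*x + 1) dx. Term by term:
    ∫_0^3 x^4 dx = 243/5;  ∫_0^3 -2*x^3 dx = -81/2;  ∫_0^3 3*x^2 dx = 27;
    ∫_0^3 -2*x dx = -9;  ∫_0^3 1 dx = 3.
  Sum: 243/5 − 81/2 + 27 − 9 + 3 = 291/10.
  ∫_0^3 u'(x)^2 dx = ∫_0^3 (4*x^2 - 4*x + 1) dx. Term by term:
    ∫_0^3 4*x^2 dx = 36;  ∫_0^3 -4*x dx = -18;  ∫_0^3 1 dx = 3.
  Sum: 36 − 18 + 3 = 21.
Adding: ||u||_{H^1}^2 = 291/10 + 21 = 501/10.


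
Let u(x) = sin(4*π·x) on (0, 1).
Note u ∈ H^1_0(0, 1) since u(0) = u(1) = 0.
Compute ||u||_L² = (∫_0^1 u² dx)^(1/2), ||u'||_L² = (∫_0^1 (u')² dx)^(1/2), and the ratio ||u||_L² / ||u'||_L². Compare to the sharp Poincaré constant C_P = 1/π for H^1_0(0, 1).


||u||_L² / ||u'||_L² = 1/(4*π) < C_P = 1/π.

u(x) = sin(4*π·x), so u'(x) = 4*π*cos(4*π*x).
Writing u(x) = A·sin(kπx/L) with A = 1 and k = 4, use ∫_0^L sin²(kπx/L) dx = L/2 and ∫_0^L cos²(kπx/L) dx = L/2.
u² = 1·sin²(4*π·x) and (u')² = 16*π^2·cos²(4*π·x), and each of sin², cos² integrates to L/2 = 1/2 over (0, 1).
∫_0^1 u² dx = 1/2, so ||u||_L² = sqrt(2)/2.
∫_0^1 (u')² dx = 8*π^2, so ||u'||_L² = 2*sqrt(2)*π.
Ratio ||u||_L² / ||u'||_L² = 1/(4*π).
Sharp Poincaré constant on H^1_0(0, 1) is C_P = L/π = 1/π, achieved by sin(π·x).
This is the k = 4 harmonic; the ratio L/(kπ) is strictly less than C_P = L/π, consistent with the sharp inequality ||u||_L² ≤ C_P ||u'||_L².


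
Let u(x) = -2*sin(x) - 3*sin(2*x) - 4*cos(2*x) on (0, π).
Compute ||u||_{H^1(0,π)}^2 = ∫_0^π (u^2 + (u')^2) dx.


||u||_{H^1(0,π)}^2 = -160/3 + 133*π/2

u'(x) = 8*sin(2*x) - 2*cos(x) - 6*cos(2*x).
Expand u² and (u')² and integrate term by term on (0, π), using: for integers n ≥ 1, ∫_0^π sin²(nx) dx = ∫_0^π cos²(nx) dx = π/2; for n ≠ n', ∫_0^π sin(nx)sin(n'x) dx = ∫_0^π cos(nx)cos(n'x) dx = 0; and by product-to-sum, ∫_0^π sin(nx)cos(n'x) dx = ½∫_0^π [sin((n+n')x) + sin((n−n')x)] dx, which is 0 when n+n' is even and 2n/(n²−n'²) when n+n' is odd (it need not vanish on (0, π)).
  u² squared terms: (-4)²·∫cos(2x)² dx = 16·π/2 = 8*π;  (-3)²·∫sin(2x)² dx = 9·π/2 = 9*π/2;  (-2)²·∫sin(x)² dx = 4·π/2 = 2*π.
  u² cross terms: 2·(-4)·(-3)·∫cos(2x)·sin(2x) dx = 24·(0) = 0;  2·(-4)·(-2)·∫cos(2x)·sin(x) dx = 16·(-2/3) = -32/3;  2·(-3)·(-2)·∫sin(2x)·sin(x) dx = 12·(0) = 0.
  So ∫_0^π u² dx = 8*π + 9*π/2 + 2*π + 0 − 32/3 + 0 = -32/3 + 29*π/2.
  (u')² squared terms: (-6)²·∫cos(2x)² dx = 36·π/2 = 18*π;  (-2)²·∫cos(x)² dx = 4·π/2 = 2*π;  (8)²·∫sin(2x)² dx = 64·π/2 = 32*π.
  (u')² cross terms: 2·(-6)·(-2)·∫cos(2x)·cos(x) dx = 24·(0) = 0;  2·(-6)·(8)·∫cos(2x)·sin(2x) dx = -96·(0) = 0;  2·(-2)·(8)·∫cos(x)·sin(2x) dx = -32·(4/3) = -128/3.
  So ∫_0^π (u')² dx = 18*π + 2*π + 32*π + 0 + 0 − 128/3 = -128/3 + 52*π.
||u||_{H^1}^2 = (-32/3 + 29*π/2) + (-128/3 + 52*π) = -160/3 + 133*π/2.


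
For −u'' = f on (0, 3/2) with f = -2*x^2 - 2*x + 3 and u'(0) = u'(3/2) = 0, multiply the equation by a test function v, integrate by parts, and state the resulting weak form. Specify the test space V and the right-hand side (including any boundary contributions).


V = H^1(0, 3/2) (no boundary constraint on v; u is determined up to an additive constant); weak form: ∫_0^3/2 u'v' dx = ∫_0^3/2 (-2*x^2 - 2*x + 3) v dx for all v ∈ V.

Multiply both sides by a test function v and integrate from 0 to 3/2:
  ∫_0^3/2 −u''(x) v(x) dx = ∫_0^3/2 f(x) v(x) dx.
Integrate the LHS by parts once:
  ∫_0^3/2 −u'' v dx = −[u'(x) v(x)]_0^3/2 + ∫_0^3/2 u'(x) v'(x) dx.
Thus ∫_0^3/2 u'(x) v'(x) dx = ∫_0^3/2 f(x) v(x) dx + [u'(x) v(x)]_0^3/2.
Choose V so that boundary terms are either known or forced to vanish.
u has homogeneous Neumann: u'(0) = u'(3/2) = 0. So [u' v]_0^3/2 = 0·v(3/2) − 0·v(0) = 0 for any v; take V = H^1(0, 3/2).
Weak formulation: find u (satisfying any essential BC) such that ∫_0^3/2 u'(x) v'(x) dx = ∫_0^3/2 f v dx for all v ∈ V (homogeneous Neumann, so boundary terms vanish).
Substituting f(x) = -2*x^2 - 2*x + 3, the right-hand side is ∫_0^3/2 (-2*x^2 - 2*x + 3) v dx.
Compatibility check (pure Neumann): taking v ≡ 1 ∈ V gives 0 = ∫_0^3/2 f dx + (0) − (0), i.e. ∫_0^3/2 f dx must equal u'(0) − u'(3/2) = 0. Indeed ∫_0^3/2 (-2*x^2 - 2*x + 3) dx = 0, so the data are compatible. The solution is then unique only up to an additive constant (fix it e.g. by requiring ∫_0^3/2 u dx = 0).


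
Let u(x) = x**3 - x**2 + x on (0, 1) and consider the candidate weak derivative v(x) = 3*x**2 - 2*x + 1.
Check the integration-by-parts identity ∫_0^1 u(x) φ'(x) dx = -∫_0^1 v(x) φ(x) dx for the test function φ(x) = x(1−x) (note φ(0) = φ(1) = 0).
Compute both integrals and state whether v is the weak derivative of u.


LHS = -3/20, RHS = -3/20. Yes, v = u' weakly.

u(x) = x**3 - x**2 + x, classical derivative u'(x) = 3*x**2 - 2*x + 1.
φ(x) = x(1−x), so φ'(x) = 1 - 2*x.
Note φ(0) = φ(1) = 0, so the boundary term u·φ vanishes.
LHS = ∫_0^1 u(x) φ'(x) dx = ∫_0^1 (-2*x^4 + 3*x^3 - 3*x^2 + x) dx. Term by term:
  ∫_0^1 -2*x^4 dx = -2/5;  ∫_0^1 3*x^3 dx = 3/4;  ∫_0^1 -3*x^2 dx = -1;
  ∫_0^1 x dx = 1/2.
Sum: -2/5 + 3/4 − 1 + 1/2 = -3/20.
So LHS = -3/20.
∫_0^1 v(x) φ(x) dx = ∫_0^1 (-3*x^4 + 5*x^3 - 3*x^2 + x) dx. Term by term:
  ∫_0^1 -3*x^4 dx = -3/5;  ∫_0^1 5*x^3 dx = 5/4;  ∫_0^1 -3*x^2 dx = -1;
  ∫_0^1 x dx = 1/2.
Sum: -3/5 + 5/4 − 1 + 1/2 = 3/20.
So RHS = -∫_0^1 v(x) φ(x) dx = -3/20.
LHS = RHS, so the identity holds for this test φ.
Moreover u is smooth here and v(x) = u'(x) = 3*x**2 - 2*x + 1 pointwise, so the identity holds for every test function. Hence v is the weak derivative of u.


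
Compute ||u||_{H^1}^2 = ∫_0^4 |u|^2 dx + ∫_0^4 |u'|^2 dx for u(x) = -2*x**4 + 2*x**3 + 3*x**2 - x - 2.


||u||_{H^1}^2 = 5524868/45

The H^1 norm (squared) on an interval (0, L) is
  ||u||_{H^1}^2 = ∫_0^L u(x)^2 dx + ∫_0^L u'(x)^2 dx.
Compute u'(x) = -8*x**3 + 6*x**2 + 6*x - 1.
Then u(x)^2 = 4*x**8 - 8*x**7 - 8*x**6 + 16*x**5 + 13*x**4 - 14*x**3 - 11*x**2 + 4*x + 4 and u'(x)^2 = 64*x**6 - 96*x**5 - 60*x**4 + 88*x**3 + 24*x**2 - 12*x + 1.
Integrate each monomial from 0 to 4 using ∫_0^4 c·x^n dx = c·4^(n+1)/(n+1):
  ∫_0^4 u(x)^2 dx = ∫_0^4 (4*x^8 - 8*x^7 - 8*x^6 + 16*x^5 + 13*x^4 - 14*x^3 - 11*x^2 + 4*x + 4) dx. Term by term:
    ∫_0^4 4*x^8 dx = 1048576/9;  ∫_0^4 -8*x^7 dx = -65536;  ∫_0^4 -8*x^6 dx = -131072/7;
    ∫_0^4 16*x^5 dx = 32768/3;  ∫_0^4 13*x^4 dx = 13312/5;  ∫_0^4 -14*x^3 dx = -896;
    ∫_0^4 -11*x^2 dx = -704/3;  ∫_0^4 4*x dx = 32;  ∫_0^4 4 dx = 16.
  Sum: 1048576/9 − 65536 − 131072/7 + 32768/3 + 13312/5 − 896 − 704/3 + 32 + 16 = 14096336/315.
  ∫_0^4 u'(x)^2 dx = ∫_0^4 (64*x^6 - 96*x^5 - 60*x^4 + 88*x^3 + 24*x^2 - 12*x + 1) dx. Term by term:
    ∫_0^4 64*x^6 dx = 1048576/7;  ∫_0^4 -96*x^5 dx = -65536;  ∫_0^4 -60*x^4 dx = -12288;
    ∫_0^4 88*x^3 dx = 5632;  ∫_0^4 24*x^2 dx = 512;  ∫_0^4 -12*x dx = -96;
    ∫_0^4 1 dx = 4.
  Sum: 1048576/7 − 65536 − 12288 + 5632 + 512 − 96 + 4 = 546172/7.
Adding: ||u||_{H^1}^2 = 14096336/315 + 546172/7 = 5524868/45.


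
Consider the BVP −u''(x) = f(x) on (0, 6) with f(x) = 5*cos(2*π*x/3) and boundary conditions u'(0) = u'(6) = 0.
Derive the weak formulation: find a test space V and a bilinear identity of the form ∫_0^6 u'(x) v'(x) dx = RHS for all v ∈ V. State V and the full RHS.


V = H^1(0, 6) (no boundary constraint on v; u is determined up to an additive constant); weak form: ∫_0^6 u'v' dx = ∫_0^6 (5*cos(2*π*x/3)) v dx for all v ∈ V.

Multiply both sides by a test function v and integrate from 0 to 6:
  ∫_0^6 −u''(x) v(x) dx = ∫_0^6 f(x) v(x) dx.
Integrate the LHS by parts once:
  ∫_0^6 −u'' v dx = −[u'(x) v(x)]_0^6 + ∫_0^6 u'(x) v'(x) dx.
Thus ∫_0^6 u'(x) v'(x) dx = ∫_0^6 f(x) v(x) dx + [u'(x) v(x)]_0^6.
Choose V so that boundary terms are either known or forced to vanish.
u has homogeneous Neumann: u'(0) = u'(6) = 0. So [u' v]_0^6 = 0·v(6) − 0·v(0) = 0 for any v; take V = H^1(0, 6).
Weak formulation: find u (satisfying any essential BC) such that ∫_0^6 u'(x) v'(x) dx = ∫_0^6 f v dx for all v ∈ V (homogeneous Neumann, so boundary terms vanish).
Substituting f(x) = 5*cos(2*π*x/3), the right-hand side is ∫_0^6 (5*cos(2*π*x/3)) v dx.
Compatibility check (pure Neumann): taking v ≡ 1 ∈ V gives 0 = ∫_0^6 f dx + (0) − (0), i.e. ∫_0^6 f dx must equal u'(0) − u'(6) = 0. Indeed ∫_0^6 (5*cos(2*π*x/3)) dx = 0, so the data are compatible. The solution is then unique only up to an additive constant (fix it e.g. by requiring ∫_0^6 u dx = 0).


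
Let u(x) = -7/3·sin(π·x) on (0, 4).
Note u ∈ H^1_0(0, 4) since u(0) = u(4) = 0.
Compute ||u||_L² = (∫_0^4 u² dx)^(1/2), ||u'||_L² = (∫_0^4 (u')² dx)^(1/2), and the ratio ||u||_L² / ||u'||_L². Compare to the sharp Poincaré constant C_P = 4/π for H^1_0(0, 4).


||u||_L² / ||u'||_L² = 1/π < C_P = 4/π.

u(x) = -7/3·sin(π·x), so u'(x) = -7*π*cos(π*x)/3.
Writing u(x) = A·sin(kπx/L) with A = -7/3 and k = 4, use ∫_0^L sin²(kπx/L) dx = L/2 and ∫_0^L cos²(kπx/L) dx = L/2.
u² = 49/9·sin²(π·x) and (u')² = 49*π^2/9·cos²(π·x), and each of sin², cos² integrates to L/2 = 2 over (0, 4).
∫_0^4 u² dx = 98/9, so ||u||_L² = 7*sqrt(2)/3.
∫_0^4 (u')² dx = 98*π^2/9, so ||u'||_L² = 7*sqrt(2)*π/3.
Ratio ||u||_L² / ||u'||_L² = 1/π.
Sharp Poincaré constant on H^1_0(0, 4) is C_P = L/π = 4/π, achieved by sin(π/4·x).
This is the k = 4 harmonic; the ratio L/(kπ) is strictly less than C_P = L/π, consistent with the sharp inequality ||u||_L² ≤ C_P ||u'||_L².


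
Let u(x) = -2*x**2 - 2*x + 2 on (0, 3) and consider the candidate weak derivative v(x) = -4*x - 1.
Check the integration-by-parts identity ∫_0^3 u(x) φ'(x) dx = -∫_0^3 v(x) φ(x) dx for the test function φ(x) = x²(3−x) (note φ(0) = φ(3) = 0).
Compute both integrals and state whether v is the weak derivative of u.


LHS = 621/10, RHS = 1107/20. No, v is not the weak derivative of u.

u(x) = -2*x**2 - 2*x + 2, classical derivative u'(x) = -4*x - 2.
φ(x) = x²(3−x), so φ'(x) = 3*x*(2 - x).
Note φ(0) = φ(3) = 0, so the boundary term u·φ vanishes.
LHS = ∫_0^3 u(x) φ'(x) dx = ∫_0^3 (6*x^4 - 6*x^3 - 18*x^2 + 12*x) dx. Term by term:
  ∫_0^3 6*x^4 dx = 1458/5;  ∫_0^3 -6*x^3 dx = -243/2;  ∫_0^3 -18*x^2 dx = -162;
  ∫_0^3 12*x dx = 54.
Sum: 1458/5 − 243/2 − 162 + 54 = 621/10.
So LHS = 621/10.
∫_0^3 v(x) φ(x) dx = ∫_0^3 (4*x^4 - 11*x^3 - 3*x^2) dx. Term by term:
  ∫_0^3 4*x^4 dx = 972/5;  ∫_0^3 -11*x^3 dx = -891/4;  ∫_0^3 -3*x^2 dx = -27.
Sum: 972/5 − 891/4 − 27 = -1107/20.
So RHS = -∫_0^3 v(x) φ(x) dx = 1107/20.
LHS − RHS = 27/4 ≠ 0, so the identity fails.
(For a valid weak derivative the identity must hold for EVERY test function, in particular this one. The failure shows v is NOT the weak derivative of u.)
Correct weak derivative would be u'(x) = -4*x - 2.


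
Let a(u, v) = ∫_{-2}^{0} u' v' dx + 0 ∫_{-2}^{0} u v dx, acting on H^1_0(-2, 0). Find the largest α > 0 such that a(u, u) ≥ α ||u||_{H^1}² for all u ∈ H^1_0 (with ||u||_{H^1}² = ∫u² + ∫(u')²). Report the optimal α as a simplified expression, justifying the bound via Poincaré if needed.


α = π^2/(4 + π^2)

Coercivity of a(·,·) on H^1_0(-2, 0) means a(u, u) ≥ α ||u||_{H^1}² for every u ∈ H^1_0.
The interval has length L = 2, and Poincaré/coercivity depend only on L. Here a(u, u) = ∫(u')² + (0)·∫u².
Here c = 0, so a(u,u) = ∫(u')² alone. The condition a(u,u) ≥ α||u||_{H^1}² reads (1−α)∫(u')² ≥ (α−c)∫u². Any admissible α is ≤ 1 (rapidly oscillating u have ∫u²/∫(u')² → 0), and α = 1 would force 0 ≥ (1−c)∫u², impossible since c < 1; so 1−α > 0. By the sharp Poincaré inequality on H^1_0 of an interval of length L, ∫(u')² ≥ (π/L)²∫u² with equality for the first sine mode sin(π(x−x₀)/L) (x₀ the left endpoint), so the inequality holds for all u iff (1−α)(π/L)² ≥ α − c, i.e. α ≤ ((π/L)² + c)/((π/L)² + 1) = (1 + c(L/π)²)/(1 + (L/π)²). (Direct route, valid since c ≤ 0: Poincaré gives c∫u² ≥ c(L/π)²∫(u')², so a(u,u) ≥ (1 + c(L/π)²)∫(u')², while ||u||_{H^1}² ≤ (1 + (L/π)²)∫(u')²; dividing yields the same α.) With (π/L)² = π^2/4 and c = 0, the largest admissible constant is α = ((π/L)² + c)/((π/L)² + 1).
Simplifying, α = π^2/(4 + π^2).


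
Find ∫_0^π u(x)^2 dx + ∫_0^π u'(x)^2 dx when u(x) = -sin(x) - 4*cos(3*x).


||u||_{H^1(0,π)}^2 = 81*π

u'(x) = 12*sin(3*x) - cos(x).
Expand u² and (u')² and integrate term by term on (0, π), using: for integers n ≥ 1, ∫_0^π sin²(nx) dx = ∫_0^π cos²(nx) dx = π/2; for n ≠ n', ∫_0^π sin(nx)sin(n'x) dx = ∫_0^π cos(nx)cos(n'x) dx = 0; and by product-to-sum, ∫_0^π sin(nx)cos(n'x) dx = ½∫_0^π [sin((n+n')x) + sin((n−n')x)] dx, which is 0 when n+n' is even and 2n/(n²−n'²) when n+n' is odd (it need not vanish on (0, π)).
  u² squared terms: (-1)²·∫sin(x)² dx = 1·π/2 = π/2;  (-4)²·∫cos(3x)² dx = 16·π/2 = 8*π.
  u² cross terms: 2·(-1)·(-4)·∫sin(x)·cos(3x) dx = 8·(0) = 0.
  So ∫_0^π u² dx = π/2 + 8*π + 0 = 17*π/2.
  (u')² squared terms: (-1)²·∫cos(x)² dx = 1·π/2 = π/2;  (12)²·∫sin(3x)² dx = 144·π/2 = 72*π.
  (u')² cross terms: 2·(-1)·(12)·∫cos(x)·sin(3x) dx = -24·(0) = 0.
  So ∫_0^π (u')² dx = π/2 + 72*π + 0 = 145*π/2.
||u||_{H^1}^2 = (17*π/2) + (145*π/2) = 81*π.


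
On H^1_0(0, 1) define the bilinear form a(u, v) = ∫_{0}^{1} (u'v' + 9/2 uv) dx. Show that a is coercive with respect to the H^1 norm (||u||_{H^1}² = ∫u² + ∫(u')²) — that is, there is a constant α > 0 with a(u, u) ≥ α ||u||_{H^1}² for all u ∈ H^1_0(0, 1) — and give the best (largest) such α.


α = 1

Coercivity of a(·,·) on H^1_0(0, 1) means a(u, u) ≥ α ||u||_{H^1}² for every u ∈ H^1_0.
The interval has length L = 1, and Poincaré/coercivity depend only on L. Here a(u, u) = ∫(u')² + (9/2)·∫u².
Here c = 9/2 ≥ 1, so a(u,u) = ∫(u')² + c∫u² ≥ ∫(u')² + ∫u² = ||u||_{H^1}², i.e. α = 1 works. No larger α is possible: a(u,u) ≥ α||u||_{H^1}² means (1−α)∫(u')² ≥ (α−c)∫u², and for the modes u_n = sin(nπ(x−x₀)/L) (x₀ the left endpoint) one has ∫u_n²/∫(u_n')² = (L/(nπ))² → 0, so a(u_n,u_n)/||u_n||_{H^1}² → 1. Hence the optimal constant is α = 1.
Therefore α = 1.


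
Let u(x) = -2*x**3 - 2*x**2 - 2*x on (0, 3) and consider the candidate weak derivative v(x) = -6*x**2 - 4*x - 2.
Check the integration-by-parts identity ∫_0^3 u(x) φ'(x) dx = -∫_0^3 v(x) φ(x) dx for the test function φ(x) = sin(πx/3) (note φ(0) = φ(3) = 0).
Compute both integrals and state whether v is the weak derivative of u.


LHS = -648/π^3 + 210/π, RHS = -648/π^3 + 210/π. Yes, v = u' weakly.

u(x) = -2*x**3 - 2*x**2 - 2*x, classical derivative u'(x) = -6*x**2 - 4*x - 2.
φ(x) = sin(πx/3), so φ'(x) = π*cos(π*x/3)/3.
Note φ(0) = φ(3) = 0, so the boundary term u·φ vanishes.
LHS = ∫_0^3 u(x) φ'(x) dx = ∫_0^3 (-2*π*x^3*cos(π*x/3)/3 - 2*π*x^2*cos(π*x/3)/3 - 2*π*x*cos(π*x/3)/3) dx. Term by term:
  ∫_0^3 -2*π*x*cos(π*x/3)/3 dx = 12/π;  ∫_0^3 -2*π*x^2*cos(π*x/3)/3 dx = 36/π;  ∫_0^3 -2*π*x^3*cos(π*x/3)/3 dx = -648/π^3 + 162/π.
Sum: 12/π + 36/π + -648/π^3 + 162/π = -648/π^3 + 210/π.
So LHS = -648/π^3 + 210/π.
∫_0^3 v(x) φ(x) dx = ∫_0^3 (-6*x^2*sin(π*x/3) - 4*x*sin(π*x/3) - 2*sin(π*x/3)) dx. Term by term:
  ∫_0^3 -2*sin(π*x/3) dx = -12/π;  ∫_0^3 -6*x^2*sin(π*x/3) dx = -162/π + 648/π^3;  ∫_0^3 -4*x*sin(π*x/3) dx = -36/π.
Sum: -12/π + -162/π + 648/π^3 − 36/π = -210/π + 648/π^3.
So RHS = -∫_0^3 v(x) φ(x) dx = -648/π^3 + 210/π.
LHS = RHS, so the identity holds for this test φ.
Moreover u is smooth here and v(x) = u'(x) = -6*x**2 - 4*x - 2 pointwise, so the identity holds for every test function. Hence v is the weak derivative of u.


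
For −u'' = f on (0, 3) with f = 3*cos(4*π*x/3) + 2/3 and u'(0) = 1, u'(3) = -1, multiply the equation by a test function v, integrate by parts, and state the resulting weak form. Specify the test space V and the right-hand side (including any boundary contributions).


V = H^1(0, 3) (v unrestricted at boundary; u is determined up to an additive constant); weak form: ∫_0^3 u'v' dx = ∫_0^3 (3*cos(4*π*x/3) + 2/3) v dx − v(3) − v(0) for all v ∈ V.

Multiply both sides by a test function v and integrate from 0 to 3:
  ∫_0^3 −u''(x) v(x) dx = ∫_0^3 f(x) v(x) dx.
Integrate the LHS by parts once:
  ∫_0^3 −u'' v dx = −[u'(x) v(x)]_0^3 + ∫_0^3 u'(x) v'(x) dx.
Thus ∫_0^3 u'(x) v'(x) dx = ∫_0^3 f(x) v(x) dx + [u'(x) v(x)]_0^3.
Choose V so that boundary terms are either known or forced to vanish.
u has inhomogeneous Neumann u'(0) = 1, u'(3) = -1. [u' v]_0^3 = (-1)·v(3) − (1)·v(0) = − v(3) − v(0). Take V = H^1(0, 3); boundary term becomes part of RHS.
Weak formulation: find u (satisfying any essential BC) such that ∫_0^3 u'(x) v'(x) dx = ∫_0^3 f v dx − v(3) − v(0) for all v ∈ V (Neumann data are natural BCs: they enter the RHS as boundary terms).
Substituting f(x) = 3*cos(4*π*x/3) + 2/3, the right-hand side is ∫_0^3 (3*cos(4*π*x/3) + 2/3) v dx − v(3) − v(0).
Compatibility check (pure Neumann): taking v ≡ 1 ∈ V gives 0 = ∫_0^3 f dx + (-1) − (1), i.e. ∫_0^3 f dx must equal u'(0) − u'(3) = 2. Indeed ∫_0^3 (3*cos(4*π*x/3) + 2/3) dx = 2, so the data are compatible. The solution is then unique only up to an additive constant (fix it e.g. by requiring ∫_0^3 u dx = 0).


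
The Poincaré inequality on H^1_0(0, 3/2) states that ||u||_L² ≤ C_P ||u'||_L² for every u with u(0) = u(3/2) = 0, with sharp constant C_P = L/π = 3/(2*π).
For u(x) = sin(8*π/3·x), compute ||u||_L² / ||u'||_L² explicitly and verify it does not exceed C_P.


||u||_L² / ||u'||_L² = 3/(8*π) < C_P = 3/(2*π).

u(x) = sin(8*π/3·x), so u'(x) = 8*π*cos(8*π*x/3)/3.
Writing u(x) = A·sin(kπx/L) with A = 1 and k = 4, use ∫_0^L sin²(kπx/L) dx = L/2 and ∫_0^L cos²(kπx/L) dx = L/2.
u² = 1·sin²(8*π/3·x) and (u')² = 64*π^2/9·cos²(8*π/3·x), and each of sin², cos² integrates to L/2 = 3/4 over (0, 3/2).
∫_0^3/2 u² dx = 3/4, so ||u||_L² = sqrt(3)/2.
∫_0^3/2 (u')² dx = 16*π^2/3, so ||u'||_L² = 4*sqrt(3)*π/3.
Ratio ||u||_L² / ||u'||_L² = 3/(8*π).
Sharp Poincaré constant on H^1_0(0, 3/2) is C_P = L/π = 3/(2*π), achieved by sin(2*π/3·x).
This is the k = 4 harmonic; the ratio L/(kπ) is strictly less than C_P = L/π, consistent with the sharp inequality ||u||_L² ≤ C_P ||u'||_L².


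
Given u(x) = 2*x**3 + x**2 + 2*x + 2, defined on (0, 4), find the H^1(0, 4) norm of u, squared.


||u||_{H^1}^2 = 515360/21

The H^1 norm (squared) on an interval (0, L) is
  ||u||_{H^1}^2 = ∫_0^L u(x)^2 dx + ∫_0^L u'(x)^2 dx.
Compute u'(x) = 6*x**2 + 2*x + 2.
Then u(x)^2 = 4*x**6 + 4*x**5 + 9*x**4 + 12*x**3 + 8*x**2 + 8*x + 4 and u'(x)^2 = 36*x**4 + 24*x**3 + 28*x**2 + 8*x + 4.
Integrate each monomial from 0 to 4 using ∫_0^4 c·x^n dx = c·4^(n+1)/(n+1):
  ∫_0^4 u(x)^2 dx = ∫_0^4 (4*x^6 + 4*x^5 + 9*x^4 + 12*x^3 + 8*x^2 + 8*x + 4) dx. Term by term:
    ∫_0^4 4*x^6 dx = 65536/7;  ∫_0^4 4*x^5 dx = 8192/3;  ∫_0^4 9*x^4 dx = 9216/5;
    ∫_0^4 12*x^3 dx = 768;  ∫_0^4 8*x^2 dx = 512/3;  ∫_0^4 8*x dx = 64;
    ∫_0^4 4 dx = 16.
  Sum: 65536/7 + 8192/3 + 9216/5 + 768 + 512/3 + 64 + 16 = 1570256/105.
  ∫_0^4 u'(x)^2 dx = ∫_0^4 (36*x^4 + 24*x^3 + 28*x^2 + 8*x + 4) dx. Term by term:
    ∫_0^4 36*x^4 dx = 36864/5;  ∫_0^4 24*x^3 dx = 1536;  ∫_0^4 28*x^2 dx = 1792/3;
    ∫_0^4 8*x dx = 64;  ∫_0^4 4 dx = 16.
  Sum: 36864/5 + 1536 + 1792/3 + 64 + 16 = 143792/15.
Adding: ||u||_{H^1}^2 = 1570256/105 + 143792/15 = 515360/21.


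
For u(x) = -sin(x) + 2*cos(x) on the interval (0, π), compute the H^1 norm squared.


||u||_{H^1(0,π)}^2 = 5*π

u'(x) = -2*sin(x) - cos(x).
Expand u² and (u')² and integrate term by term on (0, π), using: for integers n ≥ 1, ∫_0^π sin²(nx) dx = ∫_0^π cos²(nx) dx = π/2; for n ≠ n', ∫_0^π sin(nx)sin(n'x) dx = ∫_0^π cos(nx)cos(n'x) dx = 0; and by product-to-sum, ∫_0^π sin(nx)cos(n'x) dx = ½∫_0^π [sin((n+n')x) + sin((n−n')x)] dx, which is 0 when n+n' is even and 2n/(n²−n'²) when n+n' is odd (it need not vanish on (0, π)).
  u² squared terms: (-1)²·∫sin(x)² dx = 1·π/2 = π/2;  (2)²·∫cos(x)² dx = 4·π/2 = 2*π.
  u² cross terms: 2·(-1)·(2)·∫sin(x)·cos(x) dx = -4·(0) = 0.
  So ∫_0^π u² dx = π/2 + 2*π + 0 = 5*π/2.
  (u')² squared terms: (-1)²·∫cos(x)² dx = 1·π/2 = π/2;  (-2)²·∫sin(x)² dx = 4·π/2 = 2*π.
  (u')² cross terms: 2·(-1)·(-2)·∫cos(x)·sin(x) dx = 4·(0) = 0.
  So ∫_0^π (u')² dx = π/2 + 2*π + 0 = 5*π/2.
||u||_{H^1}^2 = (5*π/2) + (5*π/2) = 5*π.


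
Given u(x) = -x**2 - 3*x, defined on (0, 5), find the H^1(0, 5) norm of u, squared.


||u||_{H^1}^2 = 13795/6

The H^1 norm (squared) on an interval (0, L) is
  ||u||_{H^1}^2 = ∫_0^L u(x)^2 dx + ∫_0^L u'(x)^2 dx.
Compute u'(x) = -2*x - 3.
Then u(x)^2 = x**4 + 6*x**3 + 9*x**2 and u'(x)^2 = 4*x**2 + 12*x + 9.
Integrate each monomial from 0 to 5 using ∫_0^5 c·x^n dx = c·5^(n+1)/(n+1):
  ∫_0^5 u(x)^2 dx = ∫_0^5 (x^4 + 6*x^3 + 9*x^2) dx. Term by term:
    ∫_0^5 x^4 dx = 625;  ∫_0^5 6*x^3 dx = 1875/2;  ∫_0^5 9*x^2 dx = 375.
  Sum: 625 + 1875/2 + 375 = 3875/2.
  ∫_0^5 u'(x)^2 dx = ∫_0^5 (4*x^2 + 12*x + 9) dx. Term by term:
    ∫_0^5 4*x^2 dx = 500/3;  ∫_0^5 12*x dx = 150;  ∫_0^5 9 dx = 45.
  Sum: 500/3 + 150 + 45 = 1085/3.
Adding: ||u||_{H^1}^2 = 3875/2 + 1085/3 = 13795/6.


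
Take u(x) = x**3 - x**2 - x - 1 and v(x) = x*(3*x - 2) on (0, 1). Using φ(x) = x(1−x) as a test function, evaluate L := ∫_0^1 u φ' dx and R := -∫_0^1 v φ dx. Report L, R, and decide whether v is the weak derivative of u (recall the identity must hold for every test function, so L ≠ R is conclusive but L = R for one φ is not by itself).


LHS = 11/60, RHS = 1/60. No, v is not the weak derivative of u.

u(x) = x**3 - x**2 - x - 1, classical derivative u'(x) = 3*x**2 - 2*x - 1.
φ(x) = x(1−x), so φ'(x) = 1 - 2*x.
Note φ(0) = φ(1) = 0, so the boundary term u·φ vanishes.
LHS = ∫_0^1 u(x) φ'(x) dx = ∫_0^1 (-2*x^4 + 3*x^3 + x^2 + x - 1) dx. Term by term:
  ∫_0^1 -2*x^4 dx = -2/5;  ∫_0^1 3*x^3 dx = 3/4;  ∫_0^1 x^2 dx = 1/3;
  ∫_0^1 x dx = 1/2;  ∫_0^1 -1 dx = -1.
Sum: -2/5 + 3/4 + 1/3 + 1/2 − 1 = 11/60.
So LHS = 11/60.
∫_0^1 v(x) φ(x) dx = ∫_0^1 (-3*x^4 + 5*x^3 - 2*x^2) dx. Term by term:
  ∫_0^1 -3*x^4 dx = -3/5;  ∫_0^1 5*x^3 dx = 5/4;  ∫_0^1 -2*x^2 dx = -2/3.
Sum: -3/5 + 5/4 − 2/3 = -1/60.
So RHS = -∫_0^1 v(x) φ(x) dx = 1/60.
LHS − RHS = 1/6 ≠ 0, so the identity fails.
(For a valid weak derivative the identity must hold for EVERY test function, in particular this one. The failure shows v is NOT the weak derivative of u.)
Correct weak derivative would be u'(x) = 3*x**2 - 2*x - 1.


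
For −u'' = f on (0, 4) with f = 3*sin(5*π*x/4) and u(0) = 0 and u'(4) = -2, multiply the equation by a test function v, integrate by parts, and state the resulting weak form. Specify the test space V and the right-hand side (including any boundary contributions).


V = {v ∈ H^1(0, 4) : v(0) = 0} (test functions vanish at x = 0 where u is specified); weak form: ∫_0^4 u'v' dx = ∫_0^4 (3*sin(5*π*x/4)) v dx − 2·v(4) for all v ∈ V.

Multiply both sides by a test function v and integrate from 0 to 4:
  ∫_0^4 −u''(x) v(x) dx = ∫_0^4 f(x) v(x) dx.
Integrate the LHS by parts once:
  ∫_0^4 −u'' v dx = −[u'(x) v(x)]_0^4 + ∫_0^4 u'(x) v'(x) dx.
Thus ∫_0^4 u'(x) v'(x) dx = ∫_0^4 f(x) v(x) dx + [u'(x) v(x)]_0^4.
Choose V so that boundary terms are either known or forced to vanish.
Mixed BC: u(0) = 0 (Dirichlet) and u'(4) = -2 (Neumann). Define V = {v ∈ H^1(0, 4) : v(0) = 0}. Then [u' v]_0^4 = u'(4)·v(4) − u'(0)·0 = − 2·v(4).
Weak formulation: find u (satisfying any essential BC) such that ∫_0^4 u'(x) v'(x) dx = ∫_0^4 f v dx − 2·v(4) for all v ∈ V (Dirichlet at 0 absorbed into V; Neumann datum at x = 4 contributes the boundary term).
Substituting f(x) = 3*sin(5*π*x/4), the right-hand side is ∫_0^4 (3*sin(5*π*x/4)) v dx − 2·v(4).


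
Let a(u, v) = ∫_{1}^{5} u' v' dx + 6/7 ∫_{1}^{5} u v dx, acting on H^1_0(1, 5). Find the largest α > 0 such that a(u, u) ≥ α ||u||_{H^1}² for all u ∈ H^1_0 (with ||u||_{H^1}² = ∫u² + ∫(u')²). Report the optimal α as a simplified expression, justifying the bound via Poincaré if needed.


α = (π^2 + 96/7)/(π^2 + 16)

Coercivity of a(·,·) on H^1_0(1, 5) means a(u, u) ≥ α ||u||_{H^1}² for every u ∈ H^1_0.
The interval has length L = 4, and Poincaré/coercivity depend only on L. Here a(u, u) = ∫(u')² + (6/7)·∫u².
Here 0 < c = 6/7 < 1. The condition a(u,u) ≥ α||u||_{H^1}² reads (1−α)∫(u')² ≥ (α−c)∫u². Any admissible α is ≤ 1 (rapidly oscillating u have ∫u²/∫(u')² → 0), and α = 1 would force 0 ≥ (1−c)∫u², impossible since c < 1; so 1−α > 0. By the sharp Poincaré inequality on H^1_0 of an interval of length L, ∫(u')² ≥ (π/L)²∫u² with equality for the first sine mode sin(π(x−x₀)/L) (x₀ the left endpoint), so the inequality holds for all u iff (1−α)(π/L)² ≥ α − c, i.e. α ≤ ((π/L)² + c)/((π/L)² + 1) = (1 + c(L/π)²)/(1 + (L/π)²). With (π/L)² = π^2/16 and c = 6/7, the largest admissible constant is α = ((π/L)² + c)/((π/L)² + 1).
Simplifying, α = (π^2 + 96/7)/(π^2 + 16).


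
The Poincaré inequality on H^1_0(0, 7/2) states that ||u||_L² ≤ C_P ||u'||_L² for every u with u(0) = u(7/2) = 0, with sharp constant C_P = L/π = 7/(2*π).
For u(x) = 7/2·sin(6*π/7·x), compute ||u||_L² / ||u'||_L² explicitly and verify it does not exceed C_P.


||u||_L² / ||u'||_L² = 7/(6*π) < C_P = 7/(2*π).

u(x) = 7/2·sin(6*π/7·x), so u'(x) = 3*π*cos(6*π*x/7).
Writing u(x) = A·sin(kπx/L) with A = 7/2 and k = 3, use ∫_0^L sin²(kπx/L) dx = L/2 and ∫_0^L cos²(kπx/L) dx = L/2.
u² = 49/4·sin²(6*π/7·x) and (u')² = 9*π^2·cos²(6*π/7·x), and each of sin², cos² integrates to L/2 = 7/4 over (0, 7/2).
∫_0^7/2 u² dx = 343/16, so ||u||_L² = 7*sqrt(7)/4.
∫_0^7/2 (u')² dx = 63*π^2/4, so ||u'||_L² = 3*sqrt(7)*π/2.
Ratio ||u||_L² / ||u'||_L² = 7/(6*π).
Sharp Poincaré constant on H^1_0(0, 7/2) is C_P = L/π = 7/(2*π), achieved by sin(2*π/7·x).
This is the k = 3 harmonic; the ratio L/(kπ) is strictly less than C_P = L/π, consistent with the sharp inequality ||u||_L² ≤ C_P ||u'||_L².


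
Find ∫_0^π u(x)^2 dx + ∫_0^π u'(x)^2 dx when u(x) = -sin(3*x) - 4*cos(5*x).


||u||_{H^1(0,π)}^2 = 213*π

u'(x) = 20*sin(5*x) - 3*cos(3*x).
Expand u² and (u')² and integrate term by term on (0, π), using: for integers n ≥ 1, ∫_0^π sin²(nx) dx = ∫_0^π cos²(nx) dx = π/2; for n ≠ n', ∫_0^π sin(nx)sin(n'x) dx = ∫_0^π cos(nx)cos(n'x) dx = 0; and by product-to-sum, ∫_0^π sin(nx)cos(n'x) dx = ½∫_0^π [sin((n+n')x) + sin((n−n')x)] dx, which is 0 when n+n' is even and 2n/(n²−n'²) when n+n' is odd (it need not vanish on (0, π)).
  u² squared terms: (-1)²·∫sin(3x)² dx = 1·π/2 = π/2;  (-4)²·∫cos(5x)² dx = 16·π/2 = 8*π.
  u² cross terms: 2·(-1)·(-4)·∫sin(3x)·cos(5x) dx = 8·(0) = 0.
  So ∫_0^π u² dx = π/2 + 8*π + 0 = 17*π/2.
  (u')² squared terms: (-3)²·∫cos(3x)² dx = 9·π/2 = 9*π/2;  (20)²·∫sin(5x)² dx = 400·π/2 = 200*π.
  (u')² cross terms: 2·(-3)·(20)·∫cos(3x)·sin(5x) dx = -120·(0) = 0.
  So ∫_0^π (u')² dx = 9*π/2 + 200*π + 0 = 409*π/2.
||u||_{H^1}^2 = (17*π/2) + (409*π/2) = 213*π.


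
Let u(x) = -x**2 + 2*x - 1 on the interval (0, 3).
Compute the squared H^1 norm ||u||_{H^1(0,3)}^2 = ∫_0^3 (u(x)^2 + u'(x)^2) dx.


||u||_{H^1}^2 = 93/5

The H^1 norm (squared) on an interval (0, L) is
  ||u||_{H^1}^2 = ∫_0^L u(x)^2 dx + ∫_0^L u'(x)^2 dx.
Compute u'(x) = 2 - 2*x.
Then u(x)^2 = x**4 - 4*x**3 + 6*x**2 - 4*x + 1 and u'(x)^2 = 4*x**2 - 8*x + 4.
Integrate each monomial from 0 to 3 using ∫_0^3 c·x^n dx = c·3^(n+1)/(n+1):
  ∫_0^3 u(x)^2 dx = ∫_0^3 (x^4 - 4*x^3 + 6*x^2 - 4*x + 1) dx. Term by term:
    ∫_0^3 x^4 dx = 243/5;  ∫_0^3 -4*x^3 dx = -81;  ∫_0^3 6*x^2 dx = 54;
    ∫_0^3 -4*x dx = -18;  ∫_0^3 1 dx = 3.
  Sum: 243/5 − 81 + 54 − 18 + 3 = 33/5.
  ∫_0^3 u'(x)^2 dx = ∫_0^3 (4*x^2 - 8*x + 4) dx. Term by term:
    ∫_0^3 4*x^2 dx = 36;  ∫_0^3 -8*x dx = -36;  ∫_0^3 4 dx = 12.
  Sum: 36 − 36 + 12 = 12.
Adding: ||u||_{H^1}^2 = 33/5 + 12 = 93/5.


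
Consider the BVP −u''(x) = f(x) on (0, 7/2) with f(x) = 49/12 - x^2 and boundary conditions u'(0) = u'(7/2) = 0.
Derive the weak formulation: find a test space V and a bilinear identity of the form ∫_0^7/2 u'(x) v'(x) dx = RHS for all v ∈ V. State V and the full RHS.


V = H^1(0, 7/2) (no boundary constraint on v; u is determined up to an additive constant); weak form: ∫_0^7/2 u'v' dx = ∫_0^7/2 (49/12 - x^2) v dx for all v ∈ V.

Multiply both sides by a test function v and integrate from 0 to 7/2:
  ∫_0^7/2 −u''(x) v(x) dx = ∫_0^7/2 f(x) v(x) dx.
Integrate the LHS by parts once:
  ∫_0^7/2 −u'' v dx = −[u'(x) v(x)]_0^7/2 + ∫_0^7/2 u'(x) v'(x) dx.
Thus ∫_0^7/2 u'(x) v'(x) dx = ∫_0^7/2 f(x) v(x) dx + [u'(x) v(x)]_0^7/2.
Choose V so that boundary terms are either known or forced to vanish.
u has homogeneous Neumann: u'(0) = u'(7/2) = 0. So [u' v]_0^7/2 = 0·v(7/2) − 0·v(0) = 0 for any v; take V = H^1(0, 7/2).
Weak formulation: find u (satisfying any essential BC) such that ∫_0^7/2 u'(x) v'(x) dx = ∫_0^7/2 f v dx for all v ∈ V (homogeneous Neumann, so boundary terms vanish).
Substituting f(x) = 49/12 - x^2, the right-hand side is ∫_0^7/2 (49/12 - x^2) v dx.
Compatibility check (pure Neumann): taking v ≡ 1 ∈ V gives 0 = ∫_0^7/2 f dx + (0) − (0), i.e. ∫_0^7/2 f dx must equal u'(0) − u'(7/2) = 0. Indeed ∫_0^7/2 (49/12 - x^2) dx = 0, so the data are compatible. The solution is then unique only up to an additive constant (fix it e.g. by requiring ∫_0^7/2 u dx = 0).


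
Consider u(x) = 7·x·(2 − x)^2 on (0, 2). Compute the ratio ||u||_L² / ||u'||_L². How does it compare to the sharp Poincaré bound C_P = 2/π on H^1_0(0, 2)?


||u||_L² / ||u'||_L² = sqrt(14)/7 < C_P = 2/π.

u(x) = 7·x·(2 − x)^2, so u'(x) = 7*(x - 2)*(3*x - 2).
u(x) = 7·x·(2 − x)^2 vanishes at x = 0 and x = 2, so u ∈ H^1_0(0, 2). Differentiate via the product rule and integrate the resulting polynomials term by term.
  ∫_0^2 u² dx = ∫_0^2 (49*x^6 - 392*x^5 + 1176*x^4 - 1568*x^3 + 784*x^2) dx. Term by term:
    ∫_0^2 49*x^6 dx = 896;  ∫_0^2 -392*x^5 dx = -12544/3;  ∫_0^2 1176*x^4 dx = 37632/5;
    ∫_0^2 -1568*x^3 dx = -6272;  ∫_0^2 784*x^2 dx = 6272/3.
  Sum: 896 − 12544/3 + 37632/5 − 6272 + 6272/3 = 896/15.
  ∫_0^2 (u')² dx = ∫_0^2 (441*x^4 - 2352*x^3 + 4312*x^2 - 3136*x + 784) dx. Term by term:
    ∫_0^2 441*x^4 dx = 14112/5;  ∫_0^2 -2352*x^3 dx = -9408;  ∫_0^2 4312*x^2 dx = 34496/3;
    ∫_0^2 -3136*x dx = -6272;  ∫_0^2 784 dx = 1568.
  Sum: 14112/5 − 9408 + 34496/3 − 6272 + 1568 = 3136/15.
∫_0^2 u² dx = 896/15, so ||u||_L² = 8*sqrt(210)/15.
∫_0^2 (u')² dx = 3136/15, so ||u'||_L² = 56*sqrt(15)/15.
Ratio ||u||_L² / ||u'||_L² = sqrt(14)/7.
Sharp Poincaré constant on H^1_0(0, 2) is C_P = L/π = 2/π, achieved by sin(π/2·x).
A polynomial bump cannot attain the sharp Poincaré constant (only the first sine eigenfunction does), so the ratio is strictly less than C_P, consistent with ||u||_L² ≤ C_P ||u'||_L².


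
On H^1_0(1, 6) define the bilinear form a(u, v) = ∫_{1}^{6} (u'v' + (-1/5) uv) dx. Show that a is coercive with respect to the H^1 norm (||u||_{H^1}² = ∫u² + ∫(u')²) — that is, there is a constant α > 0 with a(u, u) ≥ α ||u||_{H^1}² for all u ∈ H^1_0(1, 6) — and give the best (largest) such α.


α = (-5 + π^2)/(π^2 + 25)

Coercivity of a(·,·) on H^1_0(1, 6) means a(u, u) ≥ α ||u||_{H^1}² for every u ∈ H^1_0.
The interval has length L = 5, and Poincaré/coercivity depend only on L. Here a(u, u) = ∫(u')² + (-1/5)·∫u².
Here c = -1/5 < 0 with |c| < (π/L)² = π^2/25, so coercivity still holds. The condition a(u,u) ≥ α||u||_{H^1}² reads (1−α)∫(u')² ≥ (α−c)∫u². Any admissible α is ≤ 1 (rapidly oscillating u have ∫u²/∫(u')² → 0), and α = 1 would force 0 ≥ (1−c)∫u², impossible since c < 1; so 1−α > 0. By the sharp Poincaré inequality on H^1_0 of an interval of length L, ∫(u')² ≥ (π/L)²∫u² with equality for the first sine mode sin(π(x−x₀)/L) (x₀ the left endpoint), so the inequality holds for all u iff (1−α)(π/L)² ≥ α − c, i.e. α ≤ ((π/L)² + c)/((π/L)² + 1) = (1 + c(L/π)²)/(1 + (L/π)²). (Direct route, valid since c ≤ 0: Poincaré gives c∫u² ≥ c(L/π)²∫(u')², so a(u,u) ≥ (1 + c(L/π)²)∫(u')², while ||u||_{H^1}² ≤ (1 + (L/π)²)∫(u')²; dividing yields the same α.) With (π/L)² = π^2/25 and c = -1/5, the largest admissible constant is α = ((π/L)² + c)/((π/L)² + 1).
Simplifying, α = (-5 + π^2)/(π^2 + 25).


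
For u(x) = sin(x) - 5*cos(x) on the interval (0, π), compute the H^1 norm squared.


||u||_{H^1(0,π)}^2 = 26*π

u'(x) = 5*sin(x) + cos(x).
Expand u² and (u')² and integrate term by term on (0, π), using: for integers n ≥ 1, ∫_0^π sin²(nx) dx = ∫_0^π cos²(nx) dx = π/2; for n ≠ n', ∫_0^π sin(nx)sin(n'x) dx = ∫_0^π cos(nx)cos(n'x) dx = 0; and by product-to-sum, ∫_0^π sin(nx)cos(n'x) dx = ½∫_0^π [sin((n+n')x) + sin((n−n')x)] dx, which is 0 when n+n' is even and 2n/(n²−n'²) when n+n' is odd (it need not vanish on (0, π)).
  u² squared terms: (-5)²·∫cos(x)² dx = 25·π/2 = 25*π/2;  (1)²·∫sin(x)² dx = 1·π/2 = π/2.
  u² cross terms: 2·(-5)·(1)·∫cos(x)·sin(x) dx = -10·(0) = 0.
  So ∫_0^π u² dx = 25*π/2 + π/2 + 0 = 13*π.
  (u')² squared terms: (5)²·∫sin(x)² dx = 25·π/2 = 25*π/2;  (1)²·∫cos(x)² dx = 1·π/2 = π/2.
  (u')² cross terms: 2·(5)·(1)·∫sin(x)·cos(x) dx = 10·(0) = 0.
  So ∫_0^π (u')² dx = 25*π/2 + π/2 + 0 = 13*π.
||u||_{H^1}^2 = (13*π) + (13*π) = 26*π.
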